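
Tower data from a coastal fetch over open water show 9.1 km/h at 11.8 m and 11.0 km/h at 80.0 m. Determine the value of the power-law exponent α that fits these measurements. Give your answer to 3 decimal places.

α ≈ 0.099

Power law: V₂/V₁ = (z₂/z₁)^α ⇒ α = ln(V₂/V₁) / ln(z₂/z₁)
α = ln(11.0/9.1) / ln(80.0/11.8) = ln(1.2088) / ln(6.7797)
  = 0.18962 / 1.91393 = 0.09907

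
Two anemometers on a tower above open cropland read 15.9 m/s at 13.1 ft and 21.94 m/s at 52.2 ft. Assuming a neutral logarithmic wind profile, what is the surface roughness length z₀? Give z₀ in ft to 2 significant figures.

Log law: V(z) ∝ ln(z/z₀). With r = V₁/V₂ = 15.9/21.94 = 0.72470,
r · ln(z₂/z₀) = ln(z₁/z₀) ⇒ ln z₀ = (ln z₁ − r·ln z₂)/(1 − r)
ln z₀ = (2.57261 − 0.72470×3.95508) / 0.27530 = -1.0667
z₀ = exp(-1.0667) = 0.3442 ft

z₀ ≈ 0.34 ft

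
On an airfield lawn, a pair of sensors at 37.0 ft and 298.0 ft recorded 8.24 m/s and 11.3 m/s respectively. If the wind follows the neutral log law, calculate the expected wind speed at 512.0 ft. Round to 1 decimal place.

Log law: V ∝ ln(z/z₀). From the pair, with r = V₁/V₂ = 0.72920,
ln z₀ = (ln z₁ − r·ln z₂)/(1 − r) = (3.6109 − 0.72920×5.6971)/0.27080 = -2.0068 → z₀ = 0.1344 ft
V₃ = V₁ · ln(z₃/z₀)/ln(z₁/z₀) = 8.24 × 8.2451/5.6177 = 12.0939 m/s

12.1 m/s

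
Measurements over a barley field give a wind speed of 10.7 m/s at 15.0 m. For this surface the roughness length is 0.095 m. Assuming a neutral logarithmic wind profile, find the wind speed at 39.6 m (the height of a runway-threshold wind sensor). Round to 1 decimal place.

Log law: V(z) ∝ ln(z/z₀), so V₂/V₁ = ln(z₂/z₀) / ln(z₁/z₀).
ln(39.6/0.095) = 6.0327, ln(15.0/0.095) = 5.0619
V₂ = 10.7 × 6.0327/5.0619 = 10.7 × 1.1918 = 12.7521 m/s

12.8 m/s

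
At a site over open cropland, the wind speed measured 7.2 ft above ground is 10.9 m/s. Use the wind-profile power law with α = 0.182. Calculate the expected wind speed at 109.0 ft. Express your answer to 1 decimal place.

Power-law profile: V₂ = V₁ · (z₂/z₁)^α
V₂ = 10.9 × (109.0/7.2)^0.182 = 10.9 × (15.1389)^0.182
    = 10.9 × 1.6397 = 17.8733 m/s

17.9 m/s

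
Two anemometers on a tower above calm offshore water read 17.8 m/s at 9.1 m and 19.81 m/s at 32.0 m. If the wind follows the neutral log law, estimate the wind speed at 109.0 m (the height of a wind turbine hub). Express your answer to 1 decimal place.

Log law: V ∝ ln(z/z₀). From the pair, with r = V₁/V₂ = 0.89854,
ln z₀ = (ln z₁ − r·ln z₂)/(1 − r) = (2.2083 − 0.89854×3.4657)/0.10146 = -8.9275 → z₀ = 0.0001327 m
V₃ = V₁ · ln(z₃/z₀)/ln(z₁/z₀) = 17.8 × 13.6188/11.1357 = 21.7691 m/s

21.8 m/s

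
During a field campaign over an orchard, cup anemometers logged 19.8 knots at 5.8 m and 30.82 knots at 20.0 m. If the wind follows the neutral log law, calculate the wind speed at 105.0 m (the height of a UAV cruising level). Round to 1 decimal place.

Log law: V ∝ ln(z/z₀). From the pair, with r = V₁/V₂ = 0.64244,
ln z₀ = (ln z₁ − r·ln z₂)/(1 − r) = (1.7579 − 0.64244×2.9957)/0.35756 = -0.4663 → z₀ = 0.6273 m
V₃ = V₁ · ln(z₃/z₀)/ln(z₁/z₀) = 19.8 × 5.1202/2.2241 = 45.5821 knots

45.6 knots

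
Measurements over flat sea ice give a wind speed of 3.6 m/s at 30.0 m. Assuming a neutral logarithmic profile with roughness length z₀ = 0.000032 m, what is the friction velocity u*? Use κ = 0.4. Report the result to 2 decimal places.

Log law: V(z) = (u*/κ) · ln(z/z₀) ⇒ u* = κ · V / ln(z/z₀)
u* = 0.4 × 3.6 / ln(30.0/0.000032) = 0.4 × 3.6 / 13.7510
   = 1.4400 / 13.7510 = 0.1047 m/s

u* ≈ 0.10 m/s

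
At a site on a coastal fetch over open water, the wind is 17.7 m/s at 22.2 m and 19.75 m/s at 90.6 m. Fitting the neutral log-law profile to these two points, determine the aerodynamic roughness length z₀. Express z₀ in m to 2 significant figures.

Log law: V(z) ∝ ln(z/z₀). With r = V₁/V₂ = 17.7/19.75 = 0.89620,
r · ln(z₂/z₀) = ln(z₁/z₀) ⇒ ln z₀ = (ln z₁ − r·ln z₂)/(1 − r)
ln z₀ = (3.10009 − 0.89620×4.50645) / 0.10380 = -9.0426
z₀ = exp(-9.0426) = 0.0001183 m

z₀ ≈ 0.00012 m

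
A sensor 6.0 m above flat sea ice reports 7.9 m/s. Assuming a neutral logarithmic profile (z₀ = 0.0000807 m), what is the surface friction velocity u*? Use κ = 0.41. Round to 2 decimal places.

Log law: V(z) = (u*/κ) · ln(z/z₀) ⇒ u* = κ · V / ln(z/z₀)
u* = 0.41 × 7.9 / ln(6.0/0.0000807) = 0.41 × 7.9 / 11.2165
   = 3.2390 / 11.2165 = 0.2888 m/s

u* ≈ 0.29 m/s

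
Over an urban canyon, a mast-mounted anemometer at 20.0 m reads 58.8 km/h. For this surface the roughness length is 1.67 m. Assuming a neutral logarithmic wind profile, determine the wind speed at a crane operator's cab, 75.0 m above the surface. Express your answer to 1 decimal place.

90.1 km/h

Log law: V(z) ∝ ln(z/z₀), so V₂/V₁ = ln(z₂/z₀) / ln(z₁/z₀).
ln(75.0/1.67) = 3.8047, ln(20.0/1.67) = 2.4829
V₂ = 58.8 × 3.8047/2.4829 = 58.8 × 1.5323 = 90.1017 km/h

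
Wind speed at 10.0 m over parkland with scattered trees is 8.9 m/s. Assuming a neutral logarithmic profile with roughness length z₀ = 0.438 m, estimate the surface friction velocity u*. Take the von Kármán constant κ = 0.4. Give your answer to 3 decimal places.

Log law: V(z) = (u*/κ) · ln(z/z₀) ⇒ u* = κ · V / ln(z/z₀)
u* = 0.4 × 8.9 / ln(10.0/0.438) = 0.4 × 8.9 / 3.1281
   = 3.5600 / 3.1281 = 1.1381 m/s

u* ≈ 1.138 m/s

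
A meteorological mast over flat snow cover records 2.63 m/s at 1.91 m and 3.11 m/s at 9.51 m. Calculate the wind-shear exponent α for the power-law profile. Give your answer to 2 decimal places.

α ≈ 0.10

Power law: V₂/V₁ = (z₂/z₁)^α ⇒ α = ln(V₂/V₁) / ln(z₂/z₁)
α = ln(3.11/2.63) / ln(9.51/1.91) = ln(1.1825) / ln(4.9791)
  = 0.16764 / 1.60524 = 0.10443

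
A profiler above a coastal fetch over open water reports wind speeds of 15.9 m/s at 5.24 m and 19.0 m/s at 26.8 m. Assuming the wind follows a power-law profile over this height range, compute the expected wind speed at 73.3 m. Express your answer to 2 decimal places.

21.21 m/s

First find α: α = ln(V₂/V₁)/ln(z₂/z₁) = ln(19.0/15.9)/ln(26.8/5.24) = 0.17812/1.63208 = 0.1091
Extrapolate from 26.8 m to 73.3 m: V₃ = 19.0 × (73.3/26.8)^0.1091 = 19.0 × 1.1161 = 21.2052 m/s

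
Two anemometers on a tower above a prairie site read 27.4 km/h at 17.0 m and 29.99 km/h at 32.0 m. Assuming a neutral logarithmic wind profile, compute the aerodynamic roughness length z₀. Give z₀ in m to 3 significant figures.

Log law: V(z) ∝ ln(z/z₀). With r = V₁/V₂ = 27.4/29.99 = 0.91364,
r · ln(z₂/z₀) = ln(z₁/z₀) ⇒ ln z₀ = (ln z₁ − r·ln z₂)/(1 − r)
ln z₀ = (2.83321 − 0.91364×3.46574) / 0.08636 = -3.8583
z₀ = exp(-3.8583) = 0.02110 m

z₀ ≈ 0.0211 m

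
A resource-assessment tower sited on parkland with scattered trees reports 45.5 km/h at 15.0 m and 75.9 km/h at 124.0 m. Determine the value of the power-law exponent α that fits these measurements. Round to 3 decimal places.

Power law: V₂/V₁ = (z₂/z₁)^α ⇒ α = ln(V₂/V₁) / ln(z₂/z₁)
α = ln(75.9/45.5) / ln(124.0/15.0) = ln(1.6681) / ln(8.2667)
  = 0.51170 / 2.11223 = 0.24226

α ≈ 0.242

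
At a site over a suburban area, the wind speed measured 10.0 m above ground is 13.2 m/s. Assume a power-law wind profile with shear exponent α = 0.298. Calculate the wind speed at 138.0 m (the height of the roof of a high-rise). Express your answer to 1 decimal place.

28.9 m/s

Power-law profile: V₂ = V₁ · (z₂/z₁)^α
V₂ = 13.2 × (138.0/10.0)^0.298 = 13.2 × (13.8000)^0.298
    = 13.2 × 2.1862 = 28.8574 m/s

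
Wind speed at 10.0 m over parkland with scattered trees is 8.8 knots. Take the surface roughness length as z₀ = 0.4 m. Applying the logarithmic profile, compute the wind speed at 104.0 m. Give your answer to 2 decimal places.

Log law: V(z) ∝ ln(z/z₀), so V₂/V₁ = ln(z₂/z₀) / ln(z₁/z₀).
ln(104.0/0.4) = 5.5607, ln(10.0/0.4) = 3.2189
V₂ = 8.8 × 5.5607/3.2189 = 8.8 × 1.7275 = 15.2022 knots

15.20 knots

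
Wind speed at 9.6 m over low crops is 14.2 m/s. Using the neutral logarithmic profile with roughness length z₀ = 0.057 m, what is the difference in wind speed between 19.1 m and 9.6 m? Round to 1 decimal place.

Log law: V₂ = V₁ · ln(z₂/z₀)/ln(z₁/z₀) = 14.2 × 5.8144/5.1265 = 16.1055 m/s
ΔV = 16.1055 − 14.2 = 1.9055 m/s

1.9 m/s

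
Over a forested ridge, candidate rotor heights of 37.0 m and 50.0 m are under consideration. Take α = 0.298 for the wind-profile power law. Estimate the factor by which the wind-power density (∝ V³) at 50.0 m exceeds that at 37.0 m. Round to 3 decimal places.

1.309

Speed ratio: V_B/V_A = (z_B/z_A)^α = (50.0/37.0)^0.298 = (1.3514)^0.298 = 1.09388
Power-density ratio: P_B/P_A = (V_B/V_A)³ = (1.09388)³ = 1.30890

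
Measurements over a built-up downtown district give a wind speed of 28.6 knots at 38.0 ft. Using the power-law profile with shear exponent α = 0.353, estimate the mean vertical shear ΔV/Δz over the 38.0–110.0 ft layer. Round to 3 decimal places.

0.181 knots/ft

Power law: V₂ = V₁ · (z₂/z₁)^α = 28.6 × (2.8947)^0.353 = 41.6211 knots
ΔV/Δz = (41.6211 − 28.6)/(110.0 − 38.0) = 13.0211/72.0000 = 0.18085 knots/ft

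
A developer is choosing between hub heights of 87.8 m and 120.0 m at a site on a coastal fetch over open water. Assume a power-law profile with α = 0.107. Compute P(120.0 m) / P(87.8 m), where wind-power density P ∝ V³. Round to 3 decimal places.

1.105

Speed ratio: V_B/V_A = (z_B/z_A)^α = (120.0/87.8)^0.107 = (1.3667)^0.107 = 1.03400
Power-density ratio: P_B/P_A = (V_B/V_A)³ = (1.03400)³ = 1.10549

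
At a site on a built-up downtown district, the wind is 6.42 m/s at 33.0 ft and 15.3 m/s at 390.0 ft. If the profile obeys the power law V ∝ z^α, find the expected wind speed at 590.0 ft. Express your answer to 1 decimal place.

First find α: α = ln(V₂/V₁)/ln(z₂/z₁) = ln(15.3/6.42)/ln(390.0/33.0) = 0.86843/2.46964 = 0.3516
Extrapolate from 390.0 ft to 590.0 ft: V₃ = 15.3 × (590.0/390.0)^0.3516 = 15.3 × 1.1567 = 17.6975 m/s

17.7 m/s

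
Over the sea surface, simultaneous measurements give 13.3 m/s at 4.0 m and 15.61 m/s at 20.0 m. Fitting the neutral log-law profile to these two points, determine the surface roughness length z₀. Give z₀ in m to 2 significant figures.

z₀ ≈ 0.00038 m

Log law: V(z) ∝ ln(z/z₀). With r = V₁/V₂ = 13.3/15.61 = 0.85202,
r · ln(z₂/z₀) = ln(z₁/z₀) ⇒ ln z₀ = (ln z₁ − r·ln z₂)/(1 − r)
ln z₀ = (1.38629 − 0.85202×2.99573) / 0.14798 = -7.8802
z₀ = exp(-7.8802) = 0.0003782 m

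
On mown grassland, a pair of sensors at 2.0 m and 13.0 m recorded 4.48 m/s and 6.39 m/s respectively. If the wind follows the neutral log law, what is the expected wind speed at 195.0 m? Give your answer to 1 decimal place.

Log law: V ∝ ln(z/z₀). From the pair, with r = V₁/V₂ = 0.70110,
ln z₀ = (ln z₁ − r·ln z₂)/(1 − r) = (0.6931 − 0.70110×2.5649)/0.29890 = -3.6973 → z₀ = 0.02479 m
V₃ = V₁ · ln(z₃/z₀)/ln(z₁/z₀) = 4.48 × 8.9703/4.3904 = 9.1533 m/s

9.2 m/s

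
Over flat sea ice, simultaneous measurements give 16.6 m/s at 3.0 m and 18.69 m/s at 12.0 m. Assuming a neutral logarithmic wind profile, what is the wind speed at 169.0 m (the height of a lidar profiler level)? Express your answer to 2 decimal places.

Log law: V ∝ ln(z/z₀). From the pair, with r = V₁/V₂ = 0.88818,
ln z₀ = (ln z₁ − r·ln z₂)/(1 − r) = (1.0986 − 0.88818×2.4849)/0.11182 = -9.9121 → z₀ = 0.00004957 m
V₃ = V₁ · ln(z₃/z₀)/ln(z₁/z₀) = 16.6 × 15.0420/11.0108 = 22.6776 m/s

22.68 m/s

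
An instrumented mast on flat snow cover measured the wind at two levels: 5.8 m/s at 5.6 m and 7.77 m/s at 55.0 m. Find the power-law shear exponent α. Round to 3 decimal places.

Power law: V₂/V₁ = (z₂/z₁)^α ⇒ α = ln(V₂/V₁) / ln(z₂/z₁)
α = ln(7.77/5.8) / ln(55.0/5.6) = ln(1.3397) / ln(9.8214)
  = 0.29241 / 2.28457 = 0.12799

α ≈ 0.128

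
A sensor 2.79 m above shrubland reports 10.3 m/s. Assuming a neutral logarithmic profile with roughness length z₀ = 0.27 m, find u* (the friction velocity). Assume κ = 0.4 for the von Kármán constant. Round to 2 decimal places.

Log law: V(z) = (u*/κ) · ln(z/z₀) ⇒ u* = κ · V / ln(z/z₀)
u* = 0.4 × 10.3 / ln(2.79/0.27) = 0.4 × 10.3 / 2.3354
   = 4.1200 / 2.3354 = 1.7642 m/s

u* ≈ 1.76 m/s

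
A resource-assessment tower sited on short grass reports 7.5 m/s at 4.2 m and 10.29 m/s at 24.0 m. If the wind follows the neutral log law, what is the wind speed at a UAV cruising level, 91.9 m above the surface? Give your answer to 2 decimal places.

Log law: V ∝ ln(z/z₀). From the pair, with r = V₁/V₂ = 0.72886,
ln z₀ = (ln z₁ − r·ln z₂)/(1 − r) = (1.4351 − 0.72886×3.1781)/0.27114 = -3.2503 → z₀ = 0.03876 m
V₃ = V₁ · ln(z₃/z₀)/ln(z₁/z₀) = 7.5 × 7.7710/4.6854 = 12.4392 m/s

12.44 m/s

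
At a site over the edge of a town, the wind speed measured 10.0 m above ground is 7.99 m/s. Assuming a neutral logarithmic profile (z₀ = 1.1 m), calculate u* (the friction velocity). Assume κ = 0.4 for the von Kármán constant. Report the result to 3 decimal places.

u* ≈ 1.448 m/s

Log law: V(z) = (u*/κ) · ln(z/z₀) ⇒ u* = κ · V / ln(z/z₀)
u* = 0.4 × 7.99 / ln(10.0/1.1) = 0.4 × 7.99 / 2.2073
   = 3.1960 / 2.2073 = 1.4479 m/s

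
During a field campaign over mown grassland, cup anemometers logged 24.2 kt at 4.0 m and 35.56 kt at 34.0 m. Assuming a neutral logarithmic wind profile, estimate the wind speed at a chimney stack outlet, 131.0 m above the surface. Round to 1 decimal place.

42.7 kt

Log law: V ∝ ln(z/z₀). From the pair, with r = V₁/V₂ = 0.68054,
ln z₀ = (ln z₁ − r·ln z₂)/(1 − r) = (1.3863 − 0.68054×3.5264)/0.31946 = -3.1726 → z₀ = 0.04189 m
V₃ = V₁ · ln(z₃/z₀)/ln(z₁/z₀) = 24.2 × 8.0478/4.5589 = 42.7200 kt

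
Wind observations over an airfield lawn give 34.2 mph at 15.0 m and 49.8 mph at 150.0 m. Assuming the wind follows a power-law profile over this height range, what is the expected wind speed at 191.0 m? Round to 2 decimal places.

First find α: α = ln(V₂/V₁)/ln(z₂/z₁) = ln(49.8/34.2)/ln(150.0/15.0) = 0.37579/2.30259 = 0.1632
Extrapolate from 150.0 m to 191.0 m: V₃ = 49.8 × (191.0/150.0)^0.1632 = 49.8 × 1.0402 = 51.8032 mph

51.80 mph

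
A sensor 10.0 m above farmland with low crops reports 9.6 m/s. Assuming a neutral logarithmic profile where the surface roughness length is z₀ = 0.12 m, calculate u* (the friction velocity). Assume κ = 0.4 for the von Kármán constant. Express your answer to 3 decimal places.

Log law: V(z) = (u*/κ) · ln(z/z₀) ⇒ u* = κ · V / ln(z/z₀)
u* = 0.4 × 9.6 / ln(10.0/0.12) = 0.4 × 9.6 / 4.4228
   = 3.8400 / 4.4228 = 0.8682 m/s

u* ≈ 0.868 m/s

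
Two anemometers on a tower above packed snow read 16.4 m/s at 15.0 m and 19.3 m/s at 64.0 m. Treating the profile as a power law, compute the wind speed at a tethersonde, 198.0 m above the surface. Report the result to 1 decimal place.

21.9 m/s

First find α: α = ln(V₂/V₁)/ln(z₂/z₁) = ln(19.3/16.4)/ln(64.0/15.0) = 0.16282/1.45083 = 0.1122
Extrapolate from 64.0 m to 198.0 m: V₃ = 19.3 × (198.0/64.0)^0.1122 = 19.3 × 1.1351 = 21.9080 m/s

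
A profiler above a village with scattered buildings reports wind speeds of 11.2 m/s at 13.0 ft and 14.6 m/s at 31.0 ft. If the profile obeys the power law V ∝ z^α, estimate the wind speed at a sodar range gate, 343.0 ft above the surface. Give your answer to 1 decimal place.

30.4 m/s

First find α: α = ln(V₂/V₁)/ln(z₂/z₁) = ln(14.6/11.2)/ln(31.0/13.0) = 0.26511/0.86904 = 0.3051
Extrapolate from 31.0 ft to 343.0 ft: V₃ = 14.6 × (343.0/31.0)^0.3051 = 14.6 × 2.0819 = 30.3958 m/s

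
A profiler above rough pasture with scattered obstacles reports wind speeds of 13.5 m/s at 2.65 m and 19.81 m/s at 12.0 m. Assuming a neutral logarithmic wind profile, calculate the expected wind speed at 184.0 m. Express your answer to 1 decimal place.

31.2 m/s

Log law: V ∝ ln(z/z₀). From the pair, with r = V₁/V₂ = 0.68147,
ln z₀ = (ln z₁ − r·ln z₂)/(1 − r) = (0.9746 − 0.68147×2.4849)/0.31853 = -2.2568 → z₀ = 0.1047 m
V₃ = V₁ · ln(z₃/z₀)/ln(z₁/z₀) = 13.5 × 7.4717/3.2313 = 31.2156 m/s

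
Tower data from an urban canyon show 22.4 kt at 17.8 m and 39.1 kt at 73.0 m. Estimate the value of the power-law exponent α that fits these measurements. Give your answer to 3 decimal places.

Power law: V₂/V₁ = (z₂/z₁)^α ⇒ α = ln(V₂/V₁) / ln(z₂/z₁)
α = ln(39.1/22.4) / ln(73.0/17.8) = ln(1.7455) / ln(4.1011)
  = 0.55706 / 1.41126 = 0.39473

α ≈ 0.395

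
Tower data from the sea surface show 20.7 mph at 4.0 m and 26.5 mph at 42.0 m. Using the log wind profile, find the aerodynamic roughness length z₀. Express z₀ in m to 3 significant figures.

z₀ ≈ 0.000907 m

Log law: V(z) ∝ ln(z/z₀). With r = V₁/V₂ = 20.7/26.5 = 0.78113,
r · ln(z₂/z₀) = ln(z₁/z₀) ⇒ ln z₀ = (ln z₁ − r·ln z₂)/(1 − r)
ln z₀ = (1.38629 − 0.78113×3.73767) / 0.21887 = -7.0057
z₀ = exp(-7.0057) = 0.0009067 m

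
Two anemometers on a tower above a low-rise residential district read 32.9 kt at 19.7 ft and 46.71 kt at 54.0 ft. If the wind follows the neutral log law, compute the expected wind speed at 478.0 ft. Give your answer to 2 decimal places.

76.57 kt

Log law: V ∝ ln(z/z₀). From the pair, with r = V₁/V₂ = 0.70435,
ln z₀ = (ln z₁ − r·ln z₂)/(1 − r) = (2.9806 − 0.70435×3.9890)/0.29565 = 0.5784 → z₀ = 1.783 ft
V₃ = V₁ · ln(z₃/z₀)/ln(z₁/z₀) = 32.9 × 5.5913/2.4023 = 76.5746 kt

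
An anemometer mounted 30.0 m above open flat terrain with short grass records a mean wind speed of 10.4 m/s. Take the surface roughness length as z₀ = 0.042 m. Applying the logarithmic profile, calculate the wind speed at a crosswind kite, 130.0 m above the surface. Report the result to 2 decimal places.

Log law: V(z) ∝ ln(z/z₀), so V₂/V₁ = ln(z₂/z₀) / ln(z₁/z₀).
ln(130.0/0.042) = 8.0376, ln(30.0/0.042) = 6.5713
V₂ = 10.4 × 8.0376/6.5713 = 10.4 × 1.2231 = 12.7207 m/s

12.72 m/s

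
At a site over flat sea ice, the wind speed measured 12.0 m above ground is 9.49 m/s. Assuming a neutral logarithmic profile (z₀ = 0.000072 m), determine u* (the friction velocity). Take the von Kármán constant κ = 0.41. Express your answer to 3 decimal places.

u* ≈ 0.324 m/s

Log law: V(z) = (u*/κ) · ln(z/z₀) ⇒ u* = κ · V / ln(z/z₀)
u* = 0.41 × 9.49 / ln(12.0/0.000072) = 0.41 × 9.49 / 12.0238
   = 3.8909 / 12.0238 = 0.3236 m/s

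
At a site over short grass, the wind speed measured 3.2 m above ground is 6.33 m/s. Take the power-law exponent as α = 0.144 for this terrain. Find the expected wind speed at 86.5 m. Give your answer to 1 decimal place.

10.2 m/s

Power-law profile: V₂ = V₁ · (z₂/z₁)^α
V₂ = 6.33 × (86.5/3.2)^0.144 = 6.33 × (27.0312)^0.144
    = 6.33 × 1.6076 = 10.1764 m/s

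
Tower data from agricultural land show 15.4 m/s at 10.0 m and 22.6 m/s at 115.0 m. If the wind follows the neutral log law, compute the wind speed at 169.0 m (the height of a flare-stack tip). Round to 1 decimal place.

Log law: V ∝ ln(z/z₀). From the pair, with r = V₁/V₂ = 0.68142,
ln z₀ = (ln z₁ − r·ln z₂)/(1 − r) = (2.3026 − 0.68142×4.7449)/0.31858 = -2.9213 → z₀ = 0.05386 m
V₃ = V₁ · ln(z₃/z₀)/ln(z₁/z₀) = 15.4 × 8.0512/5.2239 = 23.7349 m/s

23.7 m/s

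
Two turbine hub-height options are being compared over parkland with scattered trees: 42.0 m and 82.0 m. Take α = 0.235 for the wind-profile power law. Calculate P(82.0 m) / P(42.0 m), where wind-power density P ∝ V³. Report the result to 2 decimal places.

Speed ratio: V_B/V_A = (z_B/z_A)^α = (82.0/42.0)^0.235 = (1.9524)^0.235 = 1.17026
Power-density ratio: P_B/P_A = (V_B/V_A)³ = (1.17026)³ = 1.60268

1.60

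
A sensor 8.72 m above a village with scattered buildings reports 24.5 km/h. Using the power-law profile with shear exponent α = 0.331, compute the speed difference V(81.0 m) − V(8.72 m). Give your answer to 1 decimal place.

26.7 km/h

Power law: V₂ = V₁ · (z₂/z₁)^α = 24.5 × (9.2890)^0.331 = 51.2346 km/h
ΔV = 51.2346 − 24.5 = 26.7346 km/h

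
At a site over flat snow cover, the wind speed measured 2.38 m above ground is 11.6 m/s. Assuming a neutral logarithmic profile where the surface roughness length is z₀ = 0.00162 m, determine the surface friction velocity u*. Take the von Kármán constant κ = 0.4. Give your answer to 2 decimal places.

u* ≈ 0.64 m/s

Log law: V(z) = (u*/κ) · ln(z/z₀) ⇒ u* = κ · V / ln(z/z₀)
u* = 0.4 × 11.6 / ln(2.38/0.00162) = 0.4 × 11.6 / 7.2924
   = 4.6400 / 7.2924 = 0.6363 m/s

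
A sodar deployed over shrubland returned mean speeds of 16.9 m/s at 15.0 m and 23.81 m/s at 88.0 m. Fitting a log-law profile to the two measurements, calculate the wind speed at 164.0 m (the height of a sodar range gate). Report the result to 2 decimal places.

26.24 m/s

Log law: V ∝ ln(z/z₀). From the pair, with r = V₁/V₂ = 0.70979,
ln z₀ = (ln z₁ − r·ln z₂)/(1 − r) = (2.7081 − 0.70979×4.4773)/0.29021 = -1.6191 → z₀ = 0.1981 m
V₃ = V₁ · ln(z₃/z₀)/ln(z₁/z₀) = 16.9 × 6.7190/4.3272 = 26.2413 m/s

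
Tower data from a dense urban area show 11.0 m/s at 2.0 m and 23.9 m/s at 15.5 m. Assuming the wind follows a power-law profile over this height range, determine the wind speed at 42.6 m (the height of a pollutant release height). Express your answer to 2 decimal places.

35.06 m/s

First find α: α = ln(V₂/V₁)/ln(z₂/z₁) = ln(23.9/11.0)/ln(15.5/2.0) = 0.77598/2.04769 = 0.3790
Extrapolate from 15.5 m to 42.6 m: V₃ = 23.9 × (42.6/15.5)^0.3790 = 23.9 × 1.4669 = 35.0581 m/s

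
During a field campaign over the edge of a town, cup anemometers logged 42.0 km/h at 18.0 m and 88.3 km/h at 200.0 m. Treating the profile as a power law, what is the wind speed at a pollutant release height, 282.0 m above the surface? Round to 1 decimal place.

98.2 km/h

First find α: α = ln(V₂/V₁)/ln(z₂/z₁) = ln(88.3/42.0)/ln(200.0/18.0) = 0.74307/2.40795 = 0.3086
Extrapolate from 200.0 m to 282.0 m: V₃ = 88.3 × (282.0/200.0)^0.3086 = 88.3 × 1.1119 = 98.1767 km/h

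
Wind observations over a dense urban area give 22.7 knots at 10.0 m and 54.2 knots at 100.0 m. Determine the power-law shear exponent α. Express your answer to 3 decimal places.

α ≈ 0.378

Power law: V₂/V₁ = (z₂/z₁)^α ⇒ α = ln(V₂/V₁) / ln(z₂/z₁)
α = ln(54.2/22.7) / ln(100.0/10.0) = ln(2.3877) / ln(10.0000)
  = 0.87032 / 2.30259 = 0.37797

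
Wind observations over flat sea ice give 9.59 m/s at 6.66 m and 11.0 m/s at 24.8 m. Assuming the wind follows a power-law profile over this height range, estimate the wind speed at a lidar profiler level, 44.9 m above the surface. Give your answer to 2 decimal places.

11.70 m/s

First find α: α = ln(V₂/V₁)/ln(z₂/z₁) = ln(11.0/9.59)/ln(24.8/6.66) = 0.13717/1.31472 = 0.1043
Extrapolate from 24.8 m to 44.9 m: V₃ = 11.0 × (44.9/24.8)^0.1043 = 11.0 × 1.0639 = 11.7028 m/s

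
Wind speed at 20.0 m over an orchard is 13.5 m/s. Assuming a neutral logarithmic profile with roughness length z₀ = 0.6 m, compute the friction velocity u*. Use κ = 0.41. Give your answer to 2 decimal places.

u* ≈ 1.58 m/s

Log law: V(z) = (u*/κ) · ln(z/z₀) ⇒ u* = κ · V / ln(z/z₀)
u* = 0.41 × 13.5 / ln(20.0/0.6) = 0.41 × 13.5 / 3.5066
   = 5.5350 / 3.5066 = 1.5785 m/s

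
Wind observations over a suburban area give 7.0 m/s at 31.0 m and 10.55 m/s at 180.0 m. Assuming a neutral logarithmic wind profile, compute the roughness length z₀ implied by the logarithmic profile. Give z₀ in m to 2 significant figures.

Log law: V(z) ∝ ln(z/z₀). With r = V₁/V₂ = 7.0/10.55 = 0.66351,
r · ln(z₂/z₀) = ln(z₁/z₀) ⇒ ln z₀ = (ln z₁ − r·ln z₂)/(1 − r)
ln z₀ = (3.43399 − 0.66351×5.19296) / 0.33649 = -0.0344
z₀ = exp(-0.0344) = 0.9662 m

z₀ ≈ 0.97 m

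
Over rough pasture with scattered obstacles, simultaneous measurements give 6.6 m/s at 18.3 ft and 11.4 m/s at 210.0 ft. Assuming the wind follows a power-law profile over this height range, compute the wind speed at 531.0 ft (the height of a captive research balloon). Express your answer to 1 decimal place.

First find α: α = ln(V₂/V₁)/ln(z₂/z₁) = ln(11.4/6.6)/ln(210.0/18.3) = 0.54654/2.44021 = 0.2240
Extrapolate from 210.0 ft to 531.0 ft: V₃ = 11.4 × (531.0/210.0)^0.2240 = 11.4 × 1.2309 = 14.0326 m/s

14.0 m/s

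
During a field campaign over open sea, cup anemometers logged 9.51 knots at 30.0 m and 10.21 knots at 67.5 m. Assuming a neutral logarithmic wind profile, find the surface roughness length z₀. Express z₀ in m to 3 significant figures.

z₀ ≈ 0.000493 m

Log law: V(z) ∝ ln(z/z₀). With r = V₁/V₂ = 9.51/10.21 = 0.93144,
r · ln(z₂/z₀) = ln(z₁/z₀) ⇒ ln z₀ = (ln z₁ − r·ln z₂)/(1 − r)
ln z₀ = (3.40120 − 0.93144×4.21213) / 0.06856 = -7.6159
z₀ = exp(-7.6159) = 0.0004926 m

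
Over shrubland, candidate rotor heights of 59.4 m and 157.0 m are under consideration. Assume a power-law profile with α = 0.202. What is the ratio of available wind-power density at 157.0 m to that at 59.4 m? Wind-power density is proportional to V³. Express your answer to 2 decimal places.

Speed ratio: V_B/V_A = (z_B/z_A)^α = (157.0/59.4)^0.202 = (2.6431)^0.202 = 1.21693
Power-density ratio: P_B/P_A = (V_B/V_A)³ = (1.21693)³ = 1.80219

1.80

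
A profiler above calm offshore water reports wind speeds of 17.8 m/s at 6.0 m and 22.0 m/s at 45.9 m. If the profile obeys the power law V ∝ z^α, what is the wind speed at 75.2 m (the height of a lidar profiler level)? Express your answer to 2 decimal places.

First find α: α = ln(V₂/V₁)/ln(z₂/z₁) = ln(22.0/17.8)/ln(45.9/6.0) = 0.21184/2.03471 = 0.1041
Extrapolate from 45.9 m to 75.2 m: V₃ = 22.0 × (75.2/45.9)^0.1041 = 22.0 × 1.0527 = 23.1604 m/s

23.16 m/s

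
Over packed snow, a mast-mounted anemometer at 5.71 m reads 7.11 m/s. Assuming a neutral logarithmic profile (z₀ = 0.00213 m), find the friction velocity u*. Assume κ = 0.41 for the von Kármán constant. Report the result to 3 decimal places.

Log law: V(z) = (u*/κ) · ln(z/z₀) ⇒ u* = κ · V / ln(z/z₀)
u* = 0.41 × 7.11 / ln(5.71/0.00213) = 0.41 × 7.11 / 7.8939
   = 2.9151 / 7.8939 = 0.3693 m/s

u* ≈ 0.369 m/s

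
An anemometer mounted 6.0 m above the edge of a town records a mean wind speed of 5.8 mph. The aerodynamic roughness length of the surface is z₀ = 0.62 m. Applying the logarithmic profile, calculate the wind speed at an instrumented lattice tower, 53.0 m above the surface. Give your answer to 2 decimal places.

Log law: V(z) ∝ ln(z/z₀), so V₂/V₁ = ln(z₂/z₀) / ln(z₁/z₀).
ln(53.0/0.62) = 4.4483, ln(6.0/0.62) = 2.2698
V₂ = 5.8 × 4.4483/2.2698 = 5.8 × 1.9598 = 11.3668 mph

11.37 mph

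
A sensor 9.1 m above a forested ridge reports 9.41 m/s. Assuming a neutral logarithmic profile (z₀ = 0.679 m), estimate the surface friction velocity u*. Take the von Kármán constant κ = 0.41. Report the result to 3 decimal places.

Log law: V(z) = (u*/κ) · ln(z/z₀) ⇒ u* = κ · V / ln(z/z₀)
u* = 0.41 × 9.41 / ln(9.1/0.679) = 0.41 × 9.41 / 2.5954
   = 3.8581 / 2.5954 = 1.4865 m/s

u* ≈ 1.487 m/s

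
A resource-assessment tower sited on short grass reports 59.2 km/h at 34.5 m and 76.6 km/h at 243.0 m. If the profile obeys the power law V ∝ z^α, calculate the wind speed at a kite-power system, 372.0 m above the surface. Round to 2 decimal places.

81.03 km/h

First find α: α = ln(V₂/V₁)/ln(z₂/z₁) = ln(76.6/59.2)/ln(243.0/34.5) = 0.25768/1.95210 = 0.1320
Extrapolate from 243.0 m to 372.0 m: V₃ = 76.6 × (372.0/243.0)^0.1320 = 76.6 × 1.0578 = 81.0290 km/h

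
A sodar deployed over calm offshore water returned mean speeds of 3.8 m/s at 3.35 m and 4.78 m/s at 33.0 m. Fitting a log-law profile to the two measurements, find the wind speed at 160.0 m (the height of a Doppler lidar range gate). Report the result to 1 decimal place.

5.5 m/s

Log law: V ∝ ln(z/z₀). From the pair, with r = V₁/V₂ = 0.79498,
ln z₀ = (ln z₁ − r·ln z₂)/(1 − r) = (1.2090 − 0.79498×3.4965)/0.20502 = -7.6611 → z₀ = 0.0004708 m
V₃ = V₁ · ln(z₃/z₀)/ln(z₁/z₀) = 3.8 × 12.7363/8.8701 = 5.4563 m/s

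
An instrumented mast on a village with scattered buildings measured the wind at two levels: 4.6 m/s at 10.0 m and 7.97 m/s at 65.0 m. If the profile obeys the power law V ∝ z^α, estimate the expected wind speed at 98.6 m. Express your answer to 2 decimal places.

9.01 m/s

First find α: α = ln(V₂/V₁)/ln(z₂/z₁) = ln(7.97/4.6)/ln(65.0/10.0) = 0.54963/1.87180 = 0.2936
Extrapolate from 65.0 m to 98.6 m: V₃ = 7.97 × (98.6/65.0)^0.2936 = 7.97 × 1.1302 = 9.0073 m/s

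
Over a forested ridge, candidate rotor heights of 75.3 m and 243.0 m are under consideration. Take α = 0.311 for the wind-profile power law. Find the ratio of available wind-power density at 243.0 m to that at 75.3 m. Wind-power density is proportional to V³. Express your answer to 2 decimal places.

Speed ratio: V_B/V_A = (z_B/z_A)^α = (243.0/75.3)^0.311 = (3.2271)^0.311 = 1.43959
Power-density ratio: P_B/P_A = (V_B/V_A)³ = (1.43959)³ = 2.98346

2.98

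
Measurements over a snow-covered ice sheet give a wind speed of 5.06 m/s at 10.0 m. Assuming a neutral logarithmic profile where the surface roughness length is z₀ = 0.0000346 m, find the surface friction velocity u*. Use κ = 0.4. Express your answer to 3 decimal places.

u* ≈ 0.161 m/s

Log law: V(z) = (u*/κ) · ln(z/z₀) ⇒ u* = κ · V / ln(z/z₀)
u* = 0.4 × 5.06 / ln(10.0/0.0000346) = 0.4 × 5.06 / 12.5742
   = 2.0240 / 12.5742 = 0.1610 m/s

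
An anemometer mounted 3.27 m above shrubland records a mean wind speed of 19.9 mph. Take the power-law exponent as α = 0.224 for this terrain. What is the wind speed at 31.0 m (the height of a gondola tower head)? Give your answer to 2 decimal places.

Power-law profile: V₂ = V₁ · (z₂/z₁)^α
V₂ = 19.9 × (31.0/3.27)^0.224 = 19.9 × (9.4801)^0.224
    = 19.9 × 1.6550 = 32.9351 mph

32.94 mph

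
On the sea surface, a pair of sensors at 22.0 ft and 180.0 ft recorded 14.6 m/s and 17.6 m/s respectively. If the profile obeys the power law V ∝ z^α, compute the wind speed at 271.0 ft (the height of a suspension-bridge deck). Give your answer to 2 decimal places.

First find α: α = ln(V₂/V₁)/ln(z₂/z₁) = ln(17.6/14.6)/ln(180.0/22.0) = 0.18688/2.10191 = 0.0889
Extrapolate from 180.0 ft to 271.0 ft: V₃ = 17.6 × (271.0/180.0)^0.0889 = 17.6 × 1.0370 = 18.2520 m/s

18.25 m/s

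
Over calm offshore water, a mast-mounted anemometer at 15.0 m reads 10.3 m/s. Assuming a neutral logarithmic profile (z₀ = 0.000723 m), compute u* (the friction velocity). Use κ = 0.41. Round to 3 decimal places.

Log law: V(z) = (u*/κ) · ln(z/z₀) ⇒ u* = κ · V / ln(z/z₀)
u* = 0.41 × 10.3 / ln(15.0/0.000723) = 0.41 × 10.3 / 9.9402
   = 4.2230 / 9.9402 = 0.4248 m/s

u* ≈ 0.425 m/s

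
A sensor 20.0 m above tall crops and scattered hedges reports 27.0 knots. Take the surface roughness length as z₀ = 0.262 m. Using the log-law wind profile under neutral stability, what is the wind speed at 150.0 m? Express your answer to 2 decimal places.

Log law: V(z) ∝ ln(z/z₀), so V₂/V₁ = ln(z₂/z₀) / ln(z₁/z₀).
ln(150.0/0.262) = 6.3500, ln(20.0/0.262) = 4.3351
V₂ = 27.0 × 6.3500/4.3351 = 27.0 × 1.4648 = 39.5492 knots

39.55 knots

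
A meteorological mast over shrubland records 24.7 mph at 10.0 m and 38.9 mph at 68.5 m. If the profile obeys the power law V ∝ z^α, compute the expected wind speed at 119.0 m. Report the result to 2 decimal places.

First find α: α = ln(V₂/V₁)/ln(z₂/z₁) = ln(38.9/24.7)/ln(68.5/10.0) = 0.45419/1.92425 = 0.2360
Extrapolate from 68.5 m to 119.0 m: V₃ = 38.9 × (119.0/68.5)^0.2360 = 38.9 × 1.1392 = 44.3164 mph

44.32 mph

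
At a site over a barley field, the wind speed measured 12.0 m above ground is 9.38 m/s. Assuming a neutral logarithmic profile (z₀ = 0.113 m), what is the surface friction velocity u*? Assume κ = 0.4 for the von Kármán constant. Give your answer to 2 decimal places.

u* ≈ 0.80 m/s

Log law: V(z) = (u*/κ) · ln(z/z₀) ⇒ u* = κ · V / ln(z/z₀)
u* = 0.4 × 9.38 / ln(12.0/0.113) = 0.4 × 9.38 / 4.6653
   = 3.7520 / 4.6653 = 0.8042 m/s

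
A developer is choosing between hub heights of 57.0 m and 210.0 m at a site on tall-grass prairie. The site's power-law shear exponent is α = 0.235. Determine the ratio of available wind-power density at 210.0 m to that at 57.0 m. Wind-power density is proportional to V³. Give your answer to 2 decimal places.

2.51

Speed ratio: V_B/V_A = (z_B/z_A)^α = (210.0/57.0)^0.235 = (3.6842)^0.235 = 1.35860
Power-density ratio: P_B/P_A = (V_B/V_A)³ = (1.35860)³ = 2.50768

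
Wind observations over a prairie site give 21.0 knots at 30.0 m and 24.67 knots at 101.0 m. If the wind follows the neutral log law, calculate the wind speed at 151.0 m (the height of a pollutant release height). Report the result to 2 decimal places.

25.89 knots

Log law: V ∝ ln(z/z₀). From the pair, with r = V₁/V₂ = 0.85124,
ln z₀ = (ln z₁ − r·ln z₂)/(1 − r) = (3.4012 − 0.85124×4.6151)/0.14876 = -3.5450 → z₀ = 0.02887 m
V₃ = V₁ · ln(z₃/z₀)/ln(z₁/z₀) = 21.0 × 8.5622/6.9462 = 25.8858 knots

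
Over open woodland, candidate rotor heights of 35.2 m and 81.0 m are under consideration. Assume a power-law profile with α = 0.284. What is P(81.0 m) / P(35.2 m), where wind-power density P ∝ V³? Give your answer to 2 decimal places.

2.03

Speed ratio: V_B/V_A = (z_B/z_A)^α = (81.0/35.2)^0.284 = (2.3011)^0.284 = 1.26704
Power-density ratio: P_B/P_A = (V_B/V_A)³ = (1.26704)³ = 2.03411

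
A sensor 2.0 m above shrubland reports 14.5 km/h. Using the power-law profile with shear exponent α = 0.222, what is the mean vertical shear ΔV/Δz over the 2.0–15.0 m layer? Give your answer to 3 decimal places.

0.629 km/h/m

Power law: V₂ = V₁ · (z₂/z₁)^α = 14.5 × (7.5000)^0.222 = 22.6794 km/h
ΔV/Δz = (22.6794 − 14.5)/(15.0 − 2.0) = 8.1794/13.0000 = 0.62918 km/h/m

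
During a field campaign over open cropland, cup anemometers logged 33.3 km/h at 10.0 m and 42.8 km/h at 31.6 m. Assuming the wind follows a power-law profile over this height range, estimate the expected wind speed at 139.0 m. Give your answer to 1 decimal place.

59.1 km/h

First find α: α = ln(V₂/V₁)/ln(z₂/z₁) = ln(42.8/33.3)/ln(31.6/10.0) = 0.25098/1.15057 = 0.2181
Extrapolate from 31.6 m to 139.0 m: V₃ = 42.8 × (139.0/31.6)^0.2181 = 42.8 × 1.3814 = 59.1257 km/h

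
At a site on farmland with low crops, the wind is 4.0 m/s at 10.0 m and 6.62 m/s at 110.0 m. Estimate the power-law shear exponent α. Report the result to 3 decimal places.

Power law: V₂/V₁ = (z₂/z₁)^α ⇒ α = ln(V₂/V₁) / ln(z₂/z₁)
α = ln(6.62/4.0) / ln(110.0/10.0) = ln(1.6550) / ln(11.0000)
  = 0.50380 / 2.39790 = 0.21010

α ≈ 0.210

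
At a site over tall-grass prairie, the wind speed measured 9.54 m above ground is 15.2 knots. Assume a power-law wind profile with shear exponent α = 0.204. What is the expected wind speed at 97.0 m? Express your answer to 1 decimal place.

24.4 knots

Power-law profile: V₂ = V₁ · (z₂/z₁)^α
V₂ = 15.2 × (97.0/9.54)^0.204 = 15.2 × (10.1677)^0.204
    = 15.2 × 1.6050 = 24.3959 knots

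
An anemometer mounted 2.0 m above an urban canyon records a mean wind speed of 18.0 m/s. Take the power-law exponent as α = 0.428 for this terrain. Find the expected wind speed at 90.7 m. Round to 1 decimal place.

Power-law profile: V₂ = V₁ · (z₂/z₁)^α
V₂ = 18.0 × (90.7/2.0)^0.428 = 18.0 × (45.3500)^0.428
    = 18.0 × 5.1170 = 92.1059 m/s

92.1 m/s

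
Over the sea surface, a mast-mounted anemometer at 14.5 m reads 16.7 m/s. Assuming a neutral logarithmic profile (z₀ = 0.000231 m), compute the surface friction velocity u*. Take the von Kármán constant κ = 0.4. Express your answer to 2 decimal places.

Log law: V(z) = (u*/κ) · ln(z/z₀) ⇒ u* = κ · V / ln(z/z₀)
u* = 0.4 × 16.7 / ln(14.5/0.000231) = 0.4 × 16.7 / 11.0472
   = 6.6800 / 11.0472 = 0.6047 m/s

u* ≈ 0.60 m/s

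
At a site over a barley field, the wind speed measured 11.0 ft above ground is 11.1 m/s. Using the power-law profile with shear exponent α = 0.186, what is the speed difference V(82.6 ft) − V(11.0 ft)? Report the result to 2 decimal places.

5.05 m/s

Power law: V₂ = V₁ · (z₂/z₁)^α = 11.1 × (7.5091)^0.186 = 16.1504 m/s
ΔV = 16.1504 − 11.1 = 5.0504 m/s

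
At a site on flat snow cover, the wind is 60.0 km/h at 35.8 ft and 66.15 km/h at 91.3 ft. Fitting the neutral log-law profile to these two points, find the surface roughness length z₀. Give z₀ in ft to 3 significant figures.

z₀ ≈ 0.00387 ft

Log law: V(z) ∝ ln(z/z₀). With r = V₁/V₂ = 60.0/66.15 = 0.90703,
r · ln(z₂/z₀) = ln(z₁/z₀) ⇒ ln z₀ = (ln z₁ − r·ln z₂)/(1 − r)
ln z₀ = (3.57795 − 0.90703×4.51415) / 0.09297 = -5.5557
z₀ = exp(-5.5557) = 0.003865 ft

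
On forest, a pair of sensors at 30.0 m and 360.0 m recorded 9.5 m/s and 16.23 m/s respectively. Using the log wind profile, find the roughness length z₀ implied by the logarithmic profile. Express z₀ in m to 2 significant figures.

Log law: V(z) ∝ ln(z/z₀). With r = V₁/V₂ = 9.5/16.23 = 0.58534,
r · ln(z₂/z₀) = ln(z₁/z₀) ⇒ ln z₀ = (ln z₁ − r·ln z₂)/(1 − r)
ln z₀ = (3.40120 − 0.58534×5.88610) / 0.41466 = -0.1065
z₀ = exp(-0.1065) = 0.8990 m

z₀ ≈ 0.90 m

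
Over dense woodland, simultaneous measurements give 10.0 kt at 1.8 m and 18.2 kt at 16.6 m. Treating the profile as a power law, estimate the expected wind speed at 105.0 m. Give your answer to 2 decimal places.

First find α: α = ln(V₂/V₁)/ln(z₂/z₁) = ln(18.2/10.0)/ln(16.6/1.8) = 0.59884/2.22162 = 0.2695
Extrapolate from 16.6 m to 105.0 m: V₃ = 18.2 × (105.0/16.6)^0.2695 = 18.2 × 1.6441 = 29.9228 kt

29.92 kt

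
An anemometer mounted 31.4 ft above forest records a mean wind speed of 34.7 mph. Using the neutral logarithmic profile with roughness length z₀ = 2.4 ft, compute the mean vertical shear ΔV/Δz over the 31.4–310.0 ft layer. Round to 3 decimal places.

Log law: V₂ = V₁ · ln(z₂/z₀)/ln(z₁/z₀) = 34.7 × 4.8611/2.5713 = 65.6002 mph
ΔV/Δz = (65.6002 − 34.7)/(310.0 − 31.4) = 30.9002/278.6000 = 0.11091 mph/ft

0.111 mph/ft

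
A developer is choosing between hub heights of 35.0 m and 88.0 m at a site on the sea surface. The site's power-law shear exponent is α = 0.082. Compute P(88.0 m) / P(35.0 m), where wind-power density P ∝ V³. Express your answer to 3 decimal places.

1.255

Speed ratio: V_B/V_A = (z_B/z_A)^α = (88.0/35.0)^0.082 = (2.5143)^0.082 = 1.07853
Power-density ratio: P_B/P_A = (V_B/V_A)³ = (1.07853)³ = 1.25459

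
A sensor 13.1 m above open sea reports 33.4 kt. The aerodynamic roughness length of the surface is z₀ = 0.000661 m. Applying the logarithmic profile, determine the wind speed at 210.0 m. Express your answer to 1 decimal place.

Log law: V(z) ∝ ln(z/z₀), so V₂/V₁ = ln(z₂/z₀) / ln(z₁/z₀).
ln(210.0/0.000661) = 12.6689, ln(13.1/0.000661) = 9.8944
V₂ = 33.4 × 12.6689/9.8944 = 33.4 × 1.2804 = 42.7657 kt

42.8 kt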